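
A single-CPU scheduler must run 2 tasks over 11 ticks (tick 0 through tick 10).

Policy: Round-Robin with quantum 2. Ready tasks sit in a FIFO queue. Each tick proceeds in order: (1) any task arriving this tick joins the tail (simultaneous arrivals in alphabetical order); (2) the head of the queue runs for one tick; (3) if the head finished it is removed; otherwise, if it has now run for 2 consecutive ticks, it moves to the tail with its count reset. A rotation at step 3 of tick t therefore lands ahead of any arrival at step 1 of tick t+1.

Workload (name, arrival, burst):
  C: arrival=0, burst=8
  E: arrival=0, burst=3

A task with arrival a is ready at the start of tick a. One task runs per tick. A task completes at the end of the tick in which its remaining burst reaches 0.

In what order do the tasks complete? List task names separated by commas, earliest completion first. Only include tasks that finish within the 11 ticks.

t=0: queue=[C,E] q_used=0 → run C
t=1: queue=[C,E] q_used=1 → run C
t=2: queue=[E,C] q_used=0 → run E
t=3: queue=[E,C] q_used=1 → run E
t=4: queue=[C,E] q_used=0 → run C
t=5: queue=[C,E] q_used=1 → run C
t=6: queue=[E,C] q_used=0 → run E
t=7: queue=[C] q_used=0 → run C
t=8: queue=[C] q_used=1 → run C
t=9: queue=[C] q_used=0 → run C
t=10: queue=[C] q_used=1 → run C

completion order = E, C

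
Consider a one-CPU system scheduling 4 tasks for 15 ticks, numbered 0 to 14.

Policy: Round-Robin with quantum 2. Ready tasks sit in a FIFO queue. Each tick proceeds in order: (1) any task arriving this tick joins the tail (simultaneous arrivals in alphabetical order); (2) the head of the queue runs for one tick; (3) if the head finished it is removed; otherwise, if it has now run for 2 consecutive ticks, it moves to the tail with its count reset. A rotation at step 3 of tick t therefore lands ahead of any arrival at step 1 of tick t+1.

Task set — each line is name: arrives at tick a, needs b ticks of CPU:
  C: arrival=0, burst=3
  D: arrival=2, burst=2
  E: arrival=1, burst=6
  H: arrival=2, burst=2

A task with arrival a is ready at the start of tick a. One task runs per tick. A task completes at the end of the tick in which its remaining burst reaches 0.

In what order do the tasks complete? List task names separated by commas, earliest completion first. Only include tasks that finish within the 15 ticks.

t=0: queue=[C] q_used=0 → run C
t=1: queue=[C,E] q_used=1 → run C
t=2: queue=[E,C,D,H] q_used=0 → run E
t=3: queue=[E,C,D,H] q_used=1 → run E
t=4: queue=[C,D,H,E] q_used=0 → run C
t=5: queue=[D,H,E] q_used=0 → run D
t=6: queue=[D,H,E] q_used=1 → run D
t=7: queue=[H,E] q_used=0 → run H
t=8: queue=[H,E] q_used=1 → run H
t=9: queue=[E] q_used=0 → run E
t=10: queue=[E] q_used=1 → run E
t=11: queue=[E] q_used=0 → run E
t=12: queue=[E] q_used=1 → run E
t=13: (idle)
t=14: (idle)

completion order = C, D, H, E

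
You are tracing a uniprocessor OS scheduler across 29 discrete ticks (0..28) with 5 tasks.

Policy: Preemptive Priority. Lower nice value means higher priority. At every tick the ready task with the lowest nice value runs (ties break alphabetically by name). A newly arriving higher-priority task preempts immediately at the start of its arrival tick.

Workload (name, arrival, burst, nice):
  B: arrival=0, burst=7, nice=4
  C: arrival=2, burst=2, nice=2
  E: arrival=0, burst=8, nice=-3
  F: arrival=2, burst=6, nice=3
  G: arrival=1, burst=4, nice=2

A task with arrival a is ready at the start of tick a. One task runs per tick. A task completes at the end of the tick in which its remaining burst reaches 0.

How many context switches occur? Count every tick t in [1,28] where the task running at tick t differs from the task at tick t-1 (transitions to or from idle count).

t=0: ready={B,E} → run E
t=1: ready={B,E,G} → run E
t=2: ready={B,C,E,F,G} → run E
t=3: ready={B,C,E,F,G} → run E
t=4: ready={B,C,E,F,G} → run E
t=5: ready={B,C,E,F,G} → run E
t=6: ready={B,C,E,F,G} → run E
t=7: ready={B,C,E,F,G} → run E
t=8: ready={B,C,F,G} → run C
t=9: ready={B,C,F,G} → run C
t=10: ready={B,F,G} → run G
t=11: ready={B,F,G} → run G
t=12: ready={B,F,G} → run G
t=13: ready={B,F,G} → run G
t=14: ready={B,F} → run F
t=15: ready={B,F} → run F
t=16: ready={B,F} → run F
t=17: ready={B,F} → run F
t=18: ready={B,F} → run F
t=19: ready={B,F} → run F
t=20: ready={B} → run B
t=21: ready={B} → run B
t=22: ready={B} → run B
t=23: ready={B} → run B
t=24: ready={B} → run B
t=25: ready={B} → run B
t=26: ready={B} → run B
t=27: (idle)
t=28: (idle)

context switches = 5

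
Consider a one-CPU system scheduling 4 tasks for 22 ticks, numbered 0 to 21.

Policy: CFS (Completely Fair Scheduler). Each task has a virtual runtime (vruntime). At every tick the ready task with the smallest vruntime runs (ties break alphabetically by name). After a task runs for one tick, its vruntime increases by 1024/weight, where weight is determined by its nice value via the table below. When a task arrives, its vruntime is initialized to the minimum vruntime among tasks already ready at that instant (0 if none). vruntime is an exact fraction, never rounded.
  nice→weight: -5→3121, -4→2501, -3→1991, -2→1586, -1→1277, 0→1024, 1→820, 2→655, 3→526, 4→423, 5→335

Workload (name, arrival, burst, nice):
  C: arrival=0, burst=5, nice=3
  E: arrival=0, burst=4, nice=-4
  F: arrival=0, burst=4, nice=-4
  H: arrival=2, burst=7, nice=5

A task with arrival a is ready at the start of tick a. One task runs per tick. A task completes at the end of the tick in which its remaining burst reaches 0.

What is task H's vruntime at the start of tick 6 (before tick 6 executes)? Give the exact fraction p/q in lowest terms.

t=0: vr[C=0 E=0 F=0] → run C
t=1: vr[C=512/263 E=0 F=0] → run E
t=2: vr[C=512/263 E=1024/2501 F=0 H=0] → run F
t=3: vr[C=512/263 E=1024/2501 F=1024/2501 H=0] → run H
t=4: vr[C=512/263 E=1024/2501 F=1024/2501 H=1024/335] → run E
t=5: vr[C=512/263 E=2048/2501 F=1024/2501 H=1024/335] → run F
t=6: vr[C=512/263 E=2048/2501 F=2048/2501 H=1024/335] → run E
t=7: vr[C=512/263 E=3072/2501 F=2048/2501 H=1024/335] → run F
t=8: vr[C=512/263 E=3072/2501 F=3072/2501 H=1024/335] → run E
t=9: vr[C=512/263 F=3072/2501 H=1024/335] → run F
t=10: vr[C=512/263 H=1024/335] → run C
t=11: vr[C=1024/263 H=1024/335] → run H
t=12: vr[C=1024/263 H=2048/335] → run C
t=13: vr[C=1536/263 H=2048/335] → run C
t=14: vr[C=2048/263 H=2048/335] → run H
t=15: vr[C=2048/263 H=3072/335] → run C
t=16: vr[H=3072/335] → run H
t=17: vr[H=4096/335] → run H
t=18: vr[H=1024/67] → run H
t=19: vr[H=6144/335] → run H
t=20: (idle)
t=21: (idle)

vruntime(H, start of tick 6) = 1024/335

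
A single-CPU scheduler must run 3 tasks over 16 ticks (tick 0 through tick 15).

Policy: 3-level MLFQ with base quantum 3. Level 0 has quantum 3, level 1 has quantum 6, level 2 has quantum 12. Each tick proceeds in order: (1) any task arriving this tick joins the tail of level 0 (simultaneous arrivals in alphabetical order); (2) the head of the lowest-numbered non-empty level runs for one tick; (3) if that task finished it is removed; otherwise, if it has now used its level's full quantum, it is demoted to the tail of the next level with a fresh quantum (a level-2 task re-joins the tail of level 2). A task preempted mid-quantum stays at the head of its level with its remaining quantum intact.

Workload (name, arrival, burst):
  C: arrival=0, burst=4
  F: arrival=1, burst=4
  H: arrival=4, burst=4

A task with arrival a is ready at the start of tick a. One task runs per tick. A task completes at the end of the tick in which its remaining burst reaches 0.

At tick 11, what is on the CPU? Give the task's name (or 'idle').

t=0: L0/L1/L2 = C/-/- → run C
t=1: L0/L1/L2 = CF/-/- → run C
t=2: L0/L1/L2 = CF/-/- → run C
t=3: L0/L1/L2 = F/C/- → run F
t=4: L0/L1/L2 = FH/C/- → run F
t=5: L0/L1/L2 = FH/C/- → run F
t=6: L0/L1/L2 = H/CF/- → run H
t=7: L0/L1/L2 = H/CF/- → run H
t=8: L0/L1/L2 = H/CF/- → run H
t=9: L0/L1/L2 = -/CFH/- → run C
t=10: L0/L1/L2 = -/FH/- → run F
t=11: L0/L1/L2 = -/H/- → run H
t=12: (idle)
t=13: (idle)
t=14: (idle)
t=15: (idle)

running at tick 11 = H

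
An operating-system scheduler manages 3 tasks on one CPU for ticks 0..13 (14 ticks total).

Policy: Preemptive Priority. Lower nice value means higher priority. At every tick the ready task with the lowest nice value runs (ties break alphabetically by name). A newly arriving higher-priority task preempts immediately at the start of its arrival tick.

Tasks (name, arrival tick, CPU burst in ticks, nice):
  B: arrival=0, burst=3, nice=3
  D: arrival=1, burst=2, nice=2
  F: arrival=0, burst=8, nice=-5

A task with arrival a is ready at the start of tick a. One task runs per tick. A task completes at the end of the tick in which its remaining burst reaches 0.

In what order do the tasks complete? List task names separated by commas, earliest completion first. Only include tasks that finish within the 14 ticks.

t=0: ready={B,F} → run F
t=1: ready={B,D,F} → run F
t=2: ready={B,D,F} → run F
t=3: ready={B,D,F} → run F
t=4: ready={B,D,F} → run F
t=5: ready={B,D,F} → run F
t=6: ready={B,D,F} → run F
t=7: ready={B,D,F} → run F
t=8: ready={B,D} → run D
t=9: ready={B,D} → run D
t=10: ready={B} → run B
t=11: ready={B} → run B
t=12: ready={B} → run B
t=13: (idle)

completion order = F, D, B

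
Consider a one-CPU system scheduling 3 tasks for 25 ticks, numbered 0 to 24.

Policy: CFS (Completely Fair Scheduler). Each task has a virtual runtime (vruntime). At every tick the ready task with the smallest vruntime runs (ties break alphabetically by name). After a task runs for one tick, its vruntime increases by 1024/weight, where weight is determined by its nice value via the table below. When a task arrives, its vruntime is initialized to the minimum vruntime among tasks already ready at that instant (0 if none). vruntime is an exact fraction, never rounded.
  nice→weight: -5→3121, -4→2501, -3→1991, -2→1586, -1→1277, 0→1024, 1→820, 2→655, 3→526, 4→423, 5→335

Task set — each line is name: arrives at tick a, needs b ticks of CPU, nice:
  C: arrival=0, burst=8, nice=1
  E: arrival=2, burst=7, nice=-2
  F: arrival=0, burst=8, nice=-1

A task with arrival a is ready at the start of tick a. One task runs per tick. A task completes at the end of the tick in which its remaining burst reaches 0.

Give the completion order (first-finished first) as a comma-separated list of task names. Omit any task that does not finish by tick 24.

t=0: vr[C=0 F=0] → run C
t=1: vr[C=256/205 F=0] → run F
t=2: vr[C=256/205 E=1024/1277 F=1024/1277] → run E
t=3: vr[C=256/205 E=1465856/1012661 F=1024/1277] → run F
t=4: vr[C=256/205 E=1465856/1012661 F=2048/1277] → run C
t=5: vr[C=512/205 E=1465856/1012661 F=2048/1277] → run E
t=6: vr[C=512/205 E=2119680/1012661 F=2048/1277] → run F
t=7: vr[C=512/205 E=2119680/1012661 F=3072/1277] → run E
t=8: vr[C=512/205 E=2773504/1012661 F=3072/1277] → run F
t=9: vr[C=512/205 E=2773504/1012661 F=4096/1277] → run C
t=10: vr[C=768/205 E=2773504/1012661 F=4096/1277] → run E
t=11: vr[C=768/205 E=3427328/1012661 F=4096/1277] → run F
t=12: vr[C=768/205 E=3427328/1012661 F=5120/1277] → run E
t=13: vr[C=768/205 E=4081152/1012661 F=5120/1277] → run C
t=14: vr[C=1024/205 E=4081152/1012661 F=5120/1277] → run F
t=15: vr[C=1024/205 E=4081152/1012661 F=6144/1277] → run E
t=16: vr[C=1024/205 E=4734976/1012661 F=6144/1277] → run E
t=17: vr[C=1024/205 F=6144/1277] → run F
t=18: vr[C=1024/205 F=7168/1277] → run C
t=19: vr[C=256/41 F=7168/1277] → run F
t=20: vr[C=256/41] → run C
t=21: vr[C=1536/205] → run C
t=22: vr[C=1792/205] → run C
t=23: (idle)
t=24: (idle)

completion order = E, F, C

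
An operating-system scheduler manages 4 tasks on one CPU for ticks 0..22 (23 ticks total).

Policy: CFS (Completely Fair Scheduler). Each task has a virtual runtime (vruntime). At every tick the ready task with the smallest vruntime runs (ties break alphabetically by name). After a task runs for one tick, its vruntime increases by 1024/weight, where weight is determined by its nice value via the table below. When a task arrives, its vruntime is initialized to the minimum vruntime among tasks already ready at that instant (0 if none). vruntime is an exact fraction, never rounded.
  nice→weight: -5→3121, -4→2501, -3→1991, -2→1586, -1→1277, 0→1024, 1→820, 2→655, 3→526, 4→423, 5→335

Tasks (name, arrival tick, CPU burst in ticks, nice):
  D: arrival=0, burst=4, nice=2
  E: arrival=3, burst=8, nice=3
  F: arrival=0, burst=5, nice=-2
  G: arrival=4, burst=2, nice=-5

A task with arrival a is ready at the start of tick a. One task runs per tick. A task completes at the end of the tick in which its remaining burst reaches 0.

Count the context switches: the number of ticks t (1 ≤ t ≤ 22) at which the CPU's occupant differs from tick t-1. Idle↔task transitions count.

context switches = 12

t=0: vr[D=0 F=0] → run D
t=1: vr[D=1024/655 F=0] → run F
t=2: vr[D=1024/655 F=512/793] → run F
t=3: vr[D=1024/655 E=1024/793 F=1024/793] → run E
t=4: vr[D=1024/655 E=675328/208559 F=1024/793 G=1024/793] → run F
t=5: vr[D=1024/655 E=675328/208559 F=1536/793 G=1024/793] → run G
t=6: vr[D=1024/655 E=675328/208559 F=1536/793 G=4007936/2474953] → run D
t=7: vr[D=2048/655 E=675328/208559 F=1536/793 G=4007936/2474953] → run G
t=8: vr[D=2048/655 E=675328/208559 F=1536/793] → run F
t=9: vr[D=2048/655 E=675328/208559 F=2048/793] → run F
t=10: vr[D=2048/655 E=675328/208559] → run D
t=11: vr[D=3072/655 E=675328/208559] → run E
t=12: vr[D=3072/655 E=1081344/208559] → run D
t=13: vr[E=1081344/208559] → run E
t=14: vr[E=1487360/208559] → run E
t=15: vr[E=1893376/208559] → run E
t=16: vr[E=2299392/208559] → run E
t=17: vr[E=2705408/208559] → run E
t=18: vr[E=3111424/208559] → run E
t=19: (idle)
t=20: (idle)
t=21: (idle)
t=22: (idle)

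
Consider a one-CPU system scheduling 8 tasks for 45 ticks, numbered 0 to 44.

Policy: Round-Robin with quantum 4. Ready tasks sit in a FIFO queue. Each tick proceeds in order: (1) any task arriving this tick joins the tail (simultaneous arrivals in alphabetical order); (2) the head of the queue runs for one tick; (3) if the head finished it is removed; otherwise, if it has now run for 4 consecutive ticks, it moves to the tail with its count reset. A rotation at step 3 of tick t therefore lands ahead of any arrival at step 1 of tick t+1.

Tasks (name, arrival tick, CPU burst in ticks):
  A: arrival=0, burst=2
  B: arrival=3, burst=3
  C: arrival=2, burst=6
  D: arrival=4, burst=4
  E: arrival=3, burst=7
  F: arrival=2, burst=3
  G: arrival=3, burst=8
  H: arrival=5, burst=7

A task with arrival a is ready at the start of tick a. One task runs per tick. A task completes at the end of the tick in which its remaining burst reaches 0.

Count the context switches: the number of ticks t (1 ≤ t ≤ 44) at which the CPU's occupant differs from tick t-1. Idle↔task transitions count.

context switches = 12

t=0: queue=[A] q_used=0 → run A
t=1: queue=[A] q_used=1 → run A
t=2: queue=[C,F] q_used=0 → run C
t=3: queue=[C,F,B,E,G] q_used=1 → run C
t=4: queue=[C,F,B,E,G,D] q_used=2 → run C
t=5: queue=[C,F,B,E,G,D,H] q_used=3 → run C
t=6: queue=[F,B,E,G,D,H,C] q_used=0 → run F
t=7: queue=[F,B,E,G,D,H,C] q_used=1 → run F
t=8: queue=[F,B,E,G,D,H,C] q_used=2 → run F
t=9: queue=[B,E,G,D,H,C] q_used=0 → run B
t=10: queue=[B,E,G,D,H,C] q_used=1 → run B
t=11: queue=[B,E,G,D,H,C] q_used=2 → run B
t=12: queue=[E,G,D,H,C] q_used=0 → run E
t=13: queue=[E,G,D,H,C] q_used=1 → run E
t=14: queue=[E,G,D,H,C] q_used=2 → run E
t=15: queue=[E,G,D,H,C] q_used=3 → run E
t=16: queue=[G,D,H,C,E] q_used=0 → run G
t=17: queue=[G,D,H,C,E] q_used=1 → run G
t=18: queue=[G,D,H,C,E] q_used=2 → run G
t=19: queue=[G,D,H,C,E] q_used=3 → run G
t=20: queue=[D,H,C,E,G] q_used=0 → run D
t=21: queue=[D,H,C,E,G] q_used=1 → run D
t=22: queue=[D,H,C,E,G] q_used=2 → run D
t=23: queue=[D,H,C,E,G] q_used=3 → run D
t=24: queue=[H,C,E,G] q_used=0 → run H
t=25: queue=[H,C,E,G] q_used=1 → run H
t=26: queue=[H,C,E,G] q_used=2 → run H
t=27: queue=[H,C,E,G] q_used=3 → run H
t=28: queue=[C,E,G,H] q_used=0 → run C
t=29: queue=[C,E,G,H] q_used=1 → run C
t=30: queue=[E,G,H] q_used=0 → run E
t=31: queue=[E,G,H] q_used=1 → run E
t=32: queue=[E,G,H] q_used=2 → run E
t=33: queue=[G,H] q_used=0 → run G
t=34: queue=[G,H] q_used=1 → run G
t=35: queue=[G,H] q_used=2 → run G
t=36: queue=[G,H] q_used=3 → run G
t=37: queue=[H] q_used=0 → run H
t=38: queue=[H] q_used=1 → run H
t=39: queue=[H] q_used=2 → run H
t=40: (idle)
t=41: (idle)
t=42: (idle)
t=43: (idle)
t=44: (idle)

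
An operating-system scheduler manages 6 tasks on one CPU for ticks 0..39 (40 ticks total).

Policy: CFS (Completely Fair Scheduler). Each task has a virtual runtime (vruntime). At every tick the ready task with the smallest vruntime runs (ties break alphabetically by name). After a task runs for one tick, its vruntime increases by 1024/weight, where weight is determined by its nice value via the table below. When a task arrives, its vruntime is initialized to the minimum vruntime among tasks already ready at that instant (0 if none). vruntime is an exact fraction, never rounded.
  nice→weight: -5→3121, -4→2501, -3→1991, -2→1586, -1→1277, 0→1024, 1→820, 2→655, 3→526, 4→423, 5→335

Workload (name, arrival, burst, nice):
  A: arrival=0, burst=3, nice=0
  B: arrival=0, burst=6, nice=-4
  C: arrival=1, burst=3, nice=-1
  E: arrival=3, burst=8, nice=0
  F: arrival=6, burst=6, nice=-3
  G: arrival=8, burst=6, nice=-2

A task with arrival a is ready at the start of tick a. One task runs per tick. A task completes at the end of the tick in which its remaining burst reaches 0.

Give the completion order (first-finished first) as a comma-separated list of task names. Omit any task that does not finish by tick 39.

t=0: vr[A=0 B=0] → run A
t=1: vr[A=1 B=0 C=0] → run B
t=2: vr[A=1 B=1024/2501 C=0] → run C
t=3: vr[A=1 B=1024/2501 C=1024/1277 E=1024/2501] → run B
t=4: vr[A=1 B=2048/2501 C=1024/1277 E=1024/2501] → run E
t=5: vr[A=1 B=2048/2501 C=1024/1277 E=3525/2501] → run C
t=6: vr[A=1 B=2048/2501 C=2048/1277 E=3525/2501 F=2048/2501] → run B
t=7: vr[A=1 B=3072/2501 C=2048/1277 E=3525/2501 F=2048/2501] → run F
t=8: vr[A=1 B=3072/2501 C=2048/1277 E=3525/2501 F=6638592/4979491 G=1] → run A
t=9: vr[A=2 B=3072/2501 C=2048/1277 E=3525/2501 F=6638592/4979491 G=1] → run G
t=10: vr[A=2 B=3072/2501 C=2048/1277 E=3525/2501 F=6638592/4979491 G=1305/793] → run B
t=11: vr[A=2 B=4096/2501 C=2048/1277 E=3525/2501 F=6638592/4979491 G=1305/793] → run F
t=12: vr[A=2 B=4096/2501 C=2048/1277 E=3525/2501 F=9199616/4979491 G=1305/793] → run E
t=13: vr[A=2 B=4096/2501 C=2048/1277 E=6026/2501 F=9199616/4979491 G=1305/793] → run C
t=14: vr[A=2 B=4096/2501 E=6026/2501 F=9199616/4979491 G=1305/793] → run B
t=15: vr[A=2 B=5120/2501 E=6026/2501 F=9199616/4979491 G=1305/793] → run G
t=16: vr[A=2 B=5120/2501 E=6026/2501 F=9199616/4979491 G=1817/793] → run F
t=17: vr[A=2 B=5120/2501 E=6026/2501 F=11760640/4979491 G=1817/793] → run A
t=18: vr[B=5120/2501 E=6026/2501 F=11760640/4979491 G=1817/793] → run B
t=19: vr[E=6026/2501 F=11760640/4979491 G=1817/793] → run G
t=20: vr[E=6026/2501 F=11760640/4979491 G=2329/793] → run F
t=21: vr[E=6026/2501 F=14321664/4979491 G=2329/793] → run E
t=22: vr[E=8527/2501 F=14321664/4979491 G=2329/793] → run F
t=23: vr[E=8527/2501 F=16882688/4979491 G=2329/793] → run G
t=24: vr[E=8527/2501 F=16882688/4979491 G=2841/793] → run F
t=25: vr[E=8527/2501 G=2841/793] → run E
t=26: vr[E=11028/2501 G=2841/793] → run G
t=27: vr[E=11028/2501 G=3353/793] → run G
t=28: vr[E=11028/2501] → run E
t=29: vr[E=13529/2501] → run E
t=30: vr[E=16030/2501] → run E
t=31: vr[E=18531/2501] → run E
t=32: (idle)
t=33: (idle)
t=34: (idle)
t=35: (idle)
t=36: (idle)
t=37: (idle)
t=38: (idle)
t=39: (idle)

completion order = C, A, B, F, G, E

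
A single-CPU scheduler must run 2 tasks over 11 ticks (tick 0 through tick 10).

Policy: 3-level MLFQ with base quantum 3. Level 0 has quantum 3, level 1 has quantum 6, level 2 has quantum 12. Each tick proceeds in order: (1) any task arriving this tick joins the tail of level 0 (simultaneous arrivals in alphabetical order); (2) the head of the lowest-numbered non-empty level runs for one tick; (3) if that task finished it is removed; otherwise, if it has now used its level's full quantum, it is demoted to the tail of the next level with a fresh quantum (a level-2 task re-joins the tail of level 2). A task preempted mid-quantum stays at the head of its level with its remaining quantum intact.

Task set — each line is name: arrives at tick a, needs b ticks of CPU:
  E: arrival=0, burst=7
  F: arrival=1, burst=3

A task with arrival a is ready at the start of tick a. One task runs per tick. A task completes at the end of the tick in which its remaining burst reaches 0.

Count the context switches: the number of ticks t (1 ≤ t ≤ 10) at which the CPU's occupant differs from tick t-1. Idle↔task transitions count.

context switches = 3

t=0: L0/L1/L2 = E/-/- → run E
t=1: L0/L1/L2 = EF/-/- → run E
t=2: L0/L1/L2 = EF/-/- → run E
t=3: L0/L1/L2 = F/E/- → run F
t=4: L0/L1/L2 = F/E/- → run F
t=5: L0/L1/L2 = F/E/- → run F
t=6: L0/L1/L2 = -/E/- → run E
t=7: L0/L1/L2 = -/E/- → run E
t=8: L0/L1/L2 = -/E/- → run E
t=9: L0/L1/L2 = -/E/- → run E
t=10: (idle)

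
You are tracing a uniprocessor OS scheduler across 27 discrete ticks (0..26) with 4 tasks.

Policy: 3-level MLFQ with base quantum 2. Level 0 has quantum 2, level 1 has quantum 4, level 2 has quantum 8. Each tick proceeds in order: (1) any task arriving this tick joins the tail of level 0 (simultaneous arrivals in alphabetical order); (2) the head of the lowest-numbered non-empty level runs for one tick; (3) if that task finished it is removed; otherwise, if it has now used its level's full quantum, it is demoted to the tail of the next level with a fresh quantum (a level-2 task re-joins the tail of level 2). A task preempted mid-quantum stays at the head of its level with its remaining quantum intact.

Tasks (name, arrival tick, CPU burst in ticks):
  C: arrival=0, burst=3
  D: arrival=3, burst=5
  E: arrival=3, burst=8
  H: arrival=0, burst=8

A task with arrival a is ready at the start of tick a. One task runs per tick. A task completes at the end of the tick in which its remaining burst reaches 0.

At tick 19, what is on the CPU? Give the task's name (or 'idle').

running at tick 19 = E

t=0: L0/L1/L2 = CH/-/- → run C
t=1: L0/L1/L2 = CH/-/- → run C
t=2: L0/L1/L2 = H/C/- → run H
t=3: L0/L1/L2 = HDE/C/- → run H
t=4: L0/L1/L2 = DE/CH/- → run D
t=5: L0/L1/L2 = DE/CH/- → run D
t=6: L0/L1/L2 = E/CHD/- → run E
t=7: L0/L1/L2 = E/CHD/- → run E
t=8: L0/L1/L2 = -/CHDE/- → run C
t=9: L0/L1/L2 = -/HDE/- → run H
t=10: L0/L1/L2 = -/HDE/- → run H
t=11: L0/L1/L2 = -/HDE/- → run H
t=12: L0/L1/L2 = -/HDE/- → run H
t=13: L0/L1/L2 = -/DE/H → run D
t=14: L0/L1/L2 = -/DE/H → run D
t=15: L0/L1/L2 = -/DE/H → run D
t=16: L0/L1/L2 = -/E/H → run E
t=17: L0/L1/L2 = -/E/H → run E
t=18: L0/L1/L2 = -/E/H → run E
t=19: L0/L1/L2 = -/E/H → run E
t=20: L0/L1/L2 = -/-/HE → run H
t=21: L0/L1/L2 = -/-/HE → run H
t=22: L0/L1/L2 = -/-/E → run E
t=23: L0/L1/L2 = -/-/E → run E
t=24: (idle)
t=25: (idle)
t=26: (idle)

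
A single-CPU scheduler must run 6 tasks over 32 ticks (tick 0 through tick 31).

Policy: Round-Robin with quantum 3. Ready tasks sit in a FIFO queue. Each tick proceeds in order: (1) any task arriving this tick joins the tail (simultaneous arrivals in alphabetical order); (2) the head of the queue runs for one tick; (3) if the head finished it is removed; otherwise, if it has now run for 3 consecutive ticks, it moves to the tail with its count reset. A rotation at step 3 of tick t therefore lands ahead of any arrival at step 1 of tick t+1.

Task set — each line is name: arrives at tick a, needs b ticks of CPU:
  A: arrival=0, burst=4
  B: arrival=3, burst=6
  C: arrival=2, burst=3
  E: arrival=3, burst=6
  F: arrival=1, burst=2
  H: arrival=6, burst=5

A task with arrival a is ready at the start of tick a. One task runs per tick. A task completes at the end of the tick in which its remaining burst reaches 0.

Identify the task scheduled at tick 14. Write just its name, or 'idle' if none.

t=0: queue=[A] q_used=0 → run A
t=1: queue=[A,F] q_used=1 → run A
t=2: queue=[A,F,C] q_used=2 → run A
t=3: queue=[F,C,A,B,E] q_used=0 → run F
t=4: queue=[F,C,A,B,E] q_used=1 → run F
t=5: queue=[C,A,B,E] q_used=0 → run C
t=6: queue=[C,A,B,E,H] q_used=1 → run C
t=7: queue=[C,A,B,E,H] q_used=2 → run C
t=8: queue=[A,B,E,H] q_used=0 → run A
t=9: queue=[B,E,H] q_used=0 → run B
t=10: queue=[B,E,H] q_used=1 → run B
t=11: queue=[B,E,H] q_used=2 → run B
t=12: queue=[E,H,B] q_used=0 → run E
t=13: queue=[E,H,B] q_used=1 → run E
t=14: queue=[E,H,B] q_used=2 → run E
t=15: queue=[H,B,E] q_used=0 → run H
t=16: queue=[H,B,E] q_used=1 → run H
t=17: queue=[H,B,E] q_used=2 → run H
t=18: queue=[B,E,H] q_used=0 → run B
t=19: queue=[B,E,H] q_used=1 → run B
t=20: queue=[B,E,H] q_used=2 → run B
t=21: queue=[E,H] q_used=0 → run E
t=22: queue=[E,H] q_used=1 → run E
t=23: queue=[E,H] q_used=2 → run E
t=24: queue=[H] q_used=0 → run H
t=25: queue=[H] q_used=1 → run H
t=26: (idle)
t=27: (idle)
t=28: (idle)
t=29: (idle)
t=30: (idle)
t=31: (idle)

running at tick 14 = E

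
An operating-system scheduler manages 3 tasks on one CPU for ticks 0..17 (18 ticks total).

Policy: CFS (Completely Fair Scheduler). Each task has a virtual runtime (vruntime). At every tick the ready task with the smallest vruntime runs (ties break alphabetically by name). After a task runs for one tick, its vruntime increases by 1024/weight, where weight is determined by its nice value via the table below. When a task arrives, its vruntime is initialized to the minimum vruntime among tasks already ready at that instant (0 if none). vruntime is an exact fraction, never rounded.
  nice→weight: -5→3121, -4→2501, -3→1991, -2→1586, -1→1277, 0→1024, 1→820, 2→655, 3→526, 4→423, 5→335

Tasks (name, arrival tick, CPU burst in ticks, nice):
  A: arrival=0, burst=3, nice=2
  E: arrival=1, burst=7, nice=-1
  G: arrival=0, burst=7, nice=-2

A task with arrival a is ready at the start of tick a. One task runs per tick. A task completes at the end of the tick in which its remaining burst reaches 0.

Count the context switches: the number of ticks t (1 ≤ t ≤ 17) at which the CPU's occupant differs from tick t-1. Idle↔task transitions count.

t=0: vr[A=0 G=0] → run A
t=1: vr[A=1024/655 E=0 G=0] → run E
t=2: vr[A=1024/655 E=1024/1277 G=0] → run G
t=3: vr[A=1024/655 E=1024/1277 G=512/793] → run G
t=4: vr[A=1024/655 E=1024/1277 G=1024/793] → run E
t=5: vr[A=1024/655 E=2048/1277 G=1024/793] → run G
t=6: vr[A=1024/655 E=2048/1277 G=1536/793] → run A
t=7: vr[A=2048/655 E=2048/1277 G=1536/793] → run E
t=8: vr[A=2048/655 E=3072/1277 G=1536/793] → run G
t=9: vr[A=2048/655 E=3072/1277 G=2048/793] → run E
t=10: vr[A=2048/655 E=4096/1277 G=2048/793] → run G
t=11: vr[A=2048/655 E=4096/1277 G=2560/793] → run A
t=12: vr[E=4096/1277 G=2560/793] → run E
t=13: vr[E=5120/1277 G=2560/793] → run G
t=14: vr[E=5120/1277 G=3072/793] → run G
t=15: vr[E=5120/1277] → run E
t=16: vr[E=6144/1277] → run E
t=17: (idle)

context switches = 14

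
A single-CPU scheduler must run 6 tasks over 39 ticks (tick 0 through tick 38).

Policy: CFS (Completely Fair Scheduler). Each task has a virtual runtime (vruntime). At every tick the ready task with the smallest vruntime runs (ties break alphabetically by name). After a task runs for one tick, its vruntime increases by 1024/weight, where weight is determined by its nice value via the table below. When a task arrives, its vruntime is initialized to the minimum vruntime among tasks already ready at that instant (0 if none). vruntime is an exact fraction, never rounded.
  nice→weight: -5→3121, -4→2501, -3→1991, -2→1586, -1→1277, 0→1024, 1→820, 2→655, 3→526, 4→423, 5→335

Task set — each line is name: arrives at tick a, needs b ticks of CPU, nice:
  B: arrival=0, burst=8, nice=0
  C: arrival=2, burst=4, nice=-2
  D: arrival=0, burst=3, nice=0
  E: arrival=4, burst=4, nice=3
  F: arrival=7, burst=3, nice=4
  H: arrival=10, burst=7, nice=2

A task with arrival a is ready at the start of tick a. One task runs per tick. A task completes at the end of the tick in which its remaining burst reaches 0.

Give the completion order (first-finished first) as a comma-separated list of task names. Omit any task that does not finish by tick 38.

t=0: vr[B=0 D=0] → run B
t=1: vr[B=1 D=0] → run D
t=2: vr[B=1 C=1 D=1] → run B
t=3: vr[B=2 C=1 D=1] → run C
t=4: vr[B=2 C=1305/793 D=1 E=1] → run D
t=5: vr[B=2 C=1305/793 D=2 E=1] → run E
t=6: vr[B=2 C=1305/793 D=2 E=775/263] → run C
t=7: vr[B=2 C=1817/793 D=2 E=775/263 F=2] → run B
t=8: vr[B=3 C=1817/793 D=2 E=775/263 F=2] → run D
t=9: vr[B=3 C=1817/793 E=775/263 F=2] → run F
t=10: vr[B=3 C=1817/793 E=775/263 F=1870/423 H=1817/793] → run C
t=11: vr[B=3 C=2329/793 E=775/263 F=1870/423 H=1817/793] → run H
t=12: vr[B=3 C=2329/793 E=775/263 F=1870/423 H=2002167/519415] → run C
t=13: vr[B=3 E=775/263 F=1870/423 H=2002167/519415] → run E
t=14: vr[B=3 E=1287/263 F=1870/423 H=2002167/519415] → run B
t=15: vr[B=4 E=1287/263 F=1870/423 H=2002167/519415] → run H
t=16: vr[B=4 E=1287/263 F=1870/423 H=2814199/519415] → run B
t=17: vr[B=5 E=1287/263 F=1870/423 H=2814199/519415] → run F
t=18: vr[B=5 E=1287/263 F=2894/423 H=2814199/519415] → run E
t=19: vr[B=5 E=1799/263 F=2894/423 H=2814199/519415] → run B
t=20: vr[B=6 E=1799/263 F=2894/423 H=2814199/519415] → run H
t=21: vr[B=6 E=1799/263 F=2894/423 H=3626231/519415] → run B
t=22: vr[B=7 E=1799/263 F=2894/423 H=3626231/519415] → run E
t=23: vr[B=7 F=2894/423 H=3626231/519415] → run F
t=24: vr[B=7 H=3626231/519415] → run H
t=25: vr[B=7 H=4438263/519415] → run B
t=26: vr[H=4438263/519415] → run H
t=27: vr[H=1050059/103883] → run H
t=28: vr[H=6062327/519415] → run H
t=29: (idle)
t=30: (idle)
t=31: (idle)
t=32: (idle)
t=33: (idle)
t=34: (idle)
t=35: (idle)
t=36: (idle)
t=37: (idle)
t=38: (idle)

completion order = D, C, E, F, B, H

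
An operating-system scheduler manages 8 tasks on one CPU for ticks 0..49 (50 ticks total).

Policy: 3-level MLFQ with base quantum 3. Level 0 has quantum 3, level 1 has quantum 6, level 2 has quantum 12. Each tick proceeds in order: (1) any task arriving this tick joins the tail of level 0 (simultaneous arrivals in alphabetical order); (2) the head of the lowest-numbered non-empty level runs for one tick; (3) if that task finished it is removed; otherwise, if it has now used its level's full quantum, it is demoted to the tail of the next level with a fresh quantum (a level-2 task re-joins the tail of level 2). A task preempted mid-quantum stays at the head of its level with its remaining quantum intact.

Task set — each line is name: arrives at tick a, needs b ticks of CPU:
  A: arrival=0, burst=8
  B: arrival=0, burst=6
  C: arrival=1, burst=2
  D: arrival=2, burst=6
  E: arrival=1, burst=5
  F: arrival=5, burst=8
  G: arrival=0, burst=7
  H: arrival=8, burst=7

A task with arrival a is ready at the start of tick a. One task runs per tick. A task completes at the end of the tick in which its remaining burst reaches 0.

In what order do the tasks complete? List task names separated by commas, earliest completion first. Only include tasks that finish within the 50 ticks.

t=0: L0/L1/L2 = ABG/-/- → run A
t=1: L0/L1/L2 = ABGCE/-/- → run A
t=2: L0/L1/L2 = ABGCED/-/- → run A
t=3: L0/L1/L2 = BGCED/A/- → run B
t=4: L0/L1/L2 = BGCED/A/- → run B
t=5: L0/L1/L2 = BGCEDF/A/- → run B
t=6: L0/L1/L2 = GCEDF/AB/- → run G
t=7: L0/L1/L2 = GCEDF/AB/- → run G
t=8: L0/L1/L2 = GCEDFH/AB/- → run G
t=9: L0/L1/L2 = CEDFH/ABG/- → run C
t=10: L0/L1/L2 = CEDFH/ABG/- → run C
t=11: L0/L1/L2 = EDFH/ABG/- → run E
t=12: L0/L1/L2 = EDFH/ABG/- → run E
t=13: L0/L1/L2 = EDFH/ABG/- → run E
t=14: L0/L1/L2 = DFH/ABGE/- → run D
t=15: L0/L1/L2 = DFH/ABGE/- → run D
t=16: L0/L1/L2 = DFH/ABGE/- → run D
t=17: L0/L1/L2 = FH/ABGED/- → run F
t=18: L0/L1/L2 = FH/ABGED/- → run F
t=19: L0/L1/L2 = FH/ABGED/- → run F
t=20: L0/L1/L2 = H/ABGEDF/- → run H
t=21: L0/L1/L2 = H/ABGEDF/- → run H
t=22: L0/L1/L2 = H/ABGEDF/- → run H
t=23: L0/L1/L2 = -/ABGEDFH/- → run A
t=24: L0/L1/L2 = -/ABGEDFH/- → run A
t=25: L0/L1/L2 = -/ABGEDFH/- → run A
t=26: L0/L1/L2 = -/ABGEDFH/- → run A
t=27: L0/L1/L2 = -/ABGEDFH/- → run A
t=28: L0/L1/L2 = -/BGEDFH/- → run B
t=29: L0/L1/L2 = -/BGEDFH/- → run B
t=30: L0/L1/L2 = -/BGEDFH/- → run B
t=31: L0/L1/L2 = -/GEDFH/- → run G
t=32: L0/L1/L2 = -/GEDFH/- → run G
t=33: L0/L1/L2 = -/GEDFH/- → run G
t=34: L0/L1/L2 = -/GEDFH/- → run G
t=35: L0/L1/L2 = -/EDFH/- → run E
t=36: L0/L1/L2 = -/EDFH/- → run E
t=37: L0/L1/L2 = -/DFH/- → run D
t=38: L0/L1/L2 = -/DFH/- → run D
t=39: L0/L1/L2 = -/DFH/- → run D
t=40: L0/L1/L2 = -/FH/- → run F
t=41: L0/L1/L2 = -/FH/- → run F
t=42: L0/L1/L2 = -/FH/- → run F
t=43: L0/L1/L2 = -/FH/- → run F
t=44: L0/L1/L2 = -/FH/- → run F
t=45: L0/L1/L2 = -/H/- → run H
t=46: L0/L1/L2 = -/H/- → run H
t=47: L0/L1/L2 = -/H/- → run H
t=48: L0/L1/L2 = -/H/- → run H
t=49: (idle)

completion order = C, A, B, G, E, D, F, H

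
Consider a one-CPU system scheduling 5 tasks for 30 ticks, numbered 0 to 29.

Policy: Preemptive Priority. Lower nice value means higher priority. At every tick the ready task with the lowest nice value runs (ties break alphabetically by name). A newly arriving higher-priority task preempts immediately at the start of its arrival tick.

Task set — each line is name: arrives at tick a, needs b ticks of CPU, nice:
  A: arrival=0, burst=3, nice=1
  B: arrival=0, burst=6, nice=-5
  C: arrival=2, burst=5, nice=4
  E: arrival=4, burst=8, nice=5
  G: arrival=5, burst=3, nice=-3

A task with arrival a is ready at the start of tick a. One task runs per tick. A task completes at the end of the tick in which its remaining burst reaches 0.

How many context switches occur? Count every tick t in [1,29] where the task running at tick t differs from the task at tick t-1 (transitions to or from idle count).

context switches = 5

t=0: ready={A,B} → run B
t=1: ready={A,B} → run B
t=2: ready={A,B,C} → run B
t=3: ready={A,B,C} → run B
t=4: ready={A,B,C,E} → run B
t=5: ready={A,B,C,E,G} → run B
t=6: ready={A,C,E,G} → run G
t=7: ready={A,C,E,G} → run G
t=8: ready={A,C,E,G} → run G
t=9: ready={A,C,E} → run A
t=10: ready={A,C,E} → run A
t=11: ready={A,C,E} → run A
t=12: ready={C,E} → run C
t=13: ready={C,E} → run C
t=14: ready={C,E} → run C
t=15: ready={C,E} → run C
t=16: ready={C,E} → run C
t=17: ready={E} → run E
t=18: ready={E} → run E
t=19: ready={E} → run E
t=20: ready={E} → run E
t=21: ready={E} → run E
t=22: ready={E} → run E
t=23: ready={E} → run E
t=24: ready={E} → run E
t=25: (idle)
t=26: (idle)
t=27: (idle)
t=28: (idle)
t=29: (idle)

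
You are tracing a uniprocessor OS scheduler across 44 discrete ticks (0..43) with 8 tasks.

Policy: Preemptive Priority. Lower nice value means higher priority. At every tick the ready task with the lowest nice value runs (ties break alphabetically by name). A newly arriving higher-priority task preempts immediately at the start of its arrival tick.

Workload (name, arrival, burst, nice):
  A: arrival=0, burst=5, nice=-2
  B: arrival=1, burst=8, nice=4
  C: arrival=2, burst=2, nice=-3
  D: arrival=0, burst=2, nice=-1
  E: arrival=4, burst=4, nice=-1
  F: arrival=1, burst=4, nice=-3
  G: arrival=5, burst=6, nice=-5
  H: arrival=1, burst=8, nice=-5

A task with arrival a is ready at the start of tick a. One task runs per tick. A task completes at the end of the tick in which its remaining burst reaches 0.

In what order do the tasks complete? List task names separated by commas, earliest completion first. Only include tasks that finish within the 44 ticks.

t=0: ready={A,D} → run A
t=1: ready={A,B,D,F,H} → run H
t=2: ready={A,B,C,D,F,H} → run H
t=3: ready={A,B,C,D,F,H} → run H
t=4: ready={A,B,C,D,E,F,H} → run H
t=5: ready={A,B,C,D,E,F,G,H} → run G
t=6: ready={A,B,C,D,E,F,G,H} → run G
t=7: ready={A,B,C,D,E,F,G,H} → run G
t=8: ready={A,B,C,D,E,F,G,H} → run G
t=9: ready={A,B,C,D,E,F,G,H} → run G
t=10: ready={A,B,C,D,E,F,G,H} → run G
t=11: ready={A,B,C,D,E,F,H} → run H
t=12: ready={A,B,C,D,E,F,H} → run H
t=13: ready={A,B,C,D,E,F,H} → run H
t=14: ready={A,B,C,D,E,F,H} → run H
t=15: ready={A,B,C,D,E,F} → run C
t=16: ready={A,B,C,D,E,F} → run C
t=17: ready={A,B,D,E,F} → run F
t=18: ready={A,B,D,E,F} → run F
t=19: ready={A,B,D,E,F} → run F
t=20: ready={A,B,D,E,F} → run F
t=21: ready={A,B,D,E} → run A
t=22: ready={A,B,D,E} → run A
t=23: ready={A,B,D,E} → run A
t=24: ready={A,B,D,E} → run A
t=25: ready={B,D,E} → run D
t=26: ready={B,D,E} → run D
t=27: ready={B,E} → run E
t=28: ready={B,E} → run E
t=29: ready={B,E} → run E
t=30: ready={B,E} → run E
t=31: ready={B} → run B
t=32: ready={B} → run B
t=33: ready={B} → run B
t=34: ready={B} → run B
t=35: ready={B} → run B
t=36: ready={B} → run B
t=37: ready={B} → run B
t=38: ready={B} → run B
t=39: (idle)
t=40: (idle)
t=41: (idle)
t=42: (idle)
t=43: (idle)

completion order = G, H, C, F, A, D, E, B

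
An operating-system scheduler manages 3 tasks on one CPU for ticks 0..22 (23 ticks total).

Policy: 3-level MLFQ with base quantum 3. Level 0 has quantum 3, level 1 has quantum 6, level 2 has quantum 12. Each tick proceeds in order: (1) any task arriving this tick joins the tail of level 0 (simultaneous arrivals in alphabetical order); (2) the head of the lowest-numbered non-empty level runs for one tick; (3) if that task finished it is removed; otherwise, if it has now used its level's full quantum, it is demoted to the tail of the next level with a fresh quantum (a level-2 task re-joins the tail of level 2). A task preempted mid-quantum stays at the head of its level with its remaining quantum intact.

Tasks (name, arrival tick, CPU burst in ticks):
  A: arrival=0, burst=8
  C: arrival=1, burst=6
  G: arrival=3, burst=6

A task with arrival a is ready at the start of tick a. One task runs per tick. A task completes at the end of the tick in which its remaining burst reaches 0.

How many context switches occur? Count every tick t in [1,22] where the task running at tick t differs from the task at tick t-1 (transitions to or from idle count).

t=0: L0/L1/L2 = A/-/- → run A
t=1: L0/L1/L2 = AC/-/- → run A
t=2: L0/L1/L2 = AC/-/- → run A
t=3: L0/L1/L2 = CG/A/- → run C
t=4: L0/L1/L2 = CG/A/- → run C
t=5: L0/L1/L2 = CG/A/- → run C
t=6: L0/L1/L2 = G/AC/- → run G
t=7: L0/L1/L2 = G/AC/- → run G
t=8: L0/L1/L2 = G/AC/- → run G
t=9: L0/L1/L2 = -/ACG/- → run A
t=10: L0/L1/L2 = -/ACG/- → run A
t=11: L0/L1/L2 = -/ACG/- → run A
t=12: L0/L1/L2 = -/ACG/- → run A
t=13: L0/L1/L2 = -/ACG/- → run A
t=14: L0/L1/L2 = -/CG/- → run C
t=15: L0/L1/L2 = -/CG/- → run C
t=16: L0/L1/L2 = -/CG/- → run C
t=17: L0/L1/L2 = -/G/- → run G
t=18: L0/L1/L2 = -/G/- → run G
t=19: L0/L1/L2 = -/G/- → run G
t=20: (idle)
t=21: (idle)
t=22: (idle)

context switches = 6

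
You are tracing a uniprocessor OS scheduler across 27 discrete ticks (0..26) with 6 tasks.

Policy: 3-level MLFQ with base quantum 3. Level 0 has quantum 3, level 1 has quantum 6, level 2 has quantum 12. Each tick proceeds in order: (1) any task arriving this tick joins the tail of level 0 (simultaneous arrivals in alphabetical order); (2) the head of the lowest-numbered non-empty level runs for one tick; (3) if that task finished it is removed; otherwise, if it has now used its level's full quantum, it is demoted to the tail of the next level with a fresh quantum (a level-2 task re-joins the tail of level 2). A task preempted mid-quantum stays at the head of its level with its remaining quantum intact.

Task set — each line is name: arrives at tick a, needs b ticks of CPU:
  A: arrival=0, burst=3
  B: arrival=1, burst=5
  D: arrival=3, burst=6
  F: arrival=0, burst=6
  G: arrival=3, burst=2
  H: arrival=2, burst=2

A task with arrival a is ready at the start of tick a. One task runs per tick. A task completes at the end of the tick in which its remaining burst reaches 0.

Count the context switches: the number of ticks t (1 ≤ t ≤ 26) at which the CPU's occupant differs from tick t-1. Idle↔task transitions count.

context switches = 9

t=0: L0/L1/L2 = AF/-/- → run A
t=1: L0/L1/L2 = AFB/-/- → run A
t=2: L0/L1/L2 = AFBH/-/- → run A
t=3: L0/L1/L2 = FBHDG/-/- → run F
t=4: L0/L1/L2 = FBHDG/-/- → run F
t=5: L0/L1/L2 = FBHDG/-/- → run F
t=6: L0/L1/L2 = BHDG/F/- → run B
t=7: L0/L1/L2 = BHDG/F/- → run B
t=8: L0/L1/L2 = BHDG/F/- → run B
t=9: L0/L1/L2 = HDG/FB/- → run H
t=10: L0/L1/L2 = HDG/FB/- → run H
t=11: L0/L1/L2 = DG/FB/- → run D
t=12: L0/L1/L2 = DG/FB/- → run D
t=13: L0/L1/L2 = DG/FB/- → run D
t=14: L0/L1/L2 = G/FBD/- → run G
t=15: L0/L1/L2 = G/FBD/- → run G
t=16: L0/L1/L2 = -/FBD/- → run F
t=17: L0/L1/L2 = -/FBD/- → run F
t=18: L0/L1/L2 = -/FBD/- → run F
t=19: L0/L1/L2 = -/BD/- → run B
t=20: L0/L1/L2 = -/BD/- → run B
t=21: L0/L1/L2 = -/D/- → run D
t=22: L0/L1/L2 = -/D/- → run D
t=23: L0/L1/L2 = -/D/- → run D
t=24: (idle)
t=25: (idle)
t=26: (idle)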